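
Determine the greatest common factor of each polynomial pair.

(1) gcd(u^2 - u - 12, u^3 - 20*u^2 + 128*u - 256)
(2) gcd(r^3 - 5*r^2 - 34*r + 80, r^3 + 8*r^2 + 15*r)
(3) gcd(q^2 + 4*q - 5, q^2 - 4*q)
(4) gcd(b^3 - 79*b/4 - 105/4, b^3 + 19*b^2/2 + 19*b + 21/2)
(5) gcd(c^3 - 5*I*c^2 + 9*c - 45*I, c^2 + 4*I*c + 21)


(1) = gcd((u - 4)*(u + 3), (u - 8)^2*(u - 4)) = u - 4
(2) = r + 5
(3) = gcd((q - 1)*(q + 5), q*(q - 4)) = 1
(4) = gcd((b - 5)*(b + 3/2)*(b + 7/2), (b + 1)*(b + 3/2)*(b + 7)) = b + 3/2
(5) = gcd((c - 5*I)*(c - 3*I)*(c + 3*I), (c - 3*I)*(c + 7*I)) = c - 3*I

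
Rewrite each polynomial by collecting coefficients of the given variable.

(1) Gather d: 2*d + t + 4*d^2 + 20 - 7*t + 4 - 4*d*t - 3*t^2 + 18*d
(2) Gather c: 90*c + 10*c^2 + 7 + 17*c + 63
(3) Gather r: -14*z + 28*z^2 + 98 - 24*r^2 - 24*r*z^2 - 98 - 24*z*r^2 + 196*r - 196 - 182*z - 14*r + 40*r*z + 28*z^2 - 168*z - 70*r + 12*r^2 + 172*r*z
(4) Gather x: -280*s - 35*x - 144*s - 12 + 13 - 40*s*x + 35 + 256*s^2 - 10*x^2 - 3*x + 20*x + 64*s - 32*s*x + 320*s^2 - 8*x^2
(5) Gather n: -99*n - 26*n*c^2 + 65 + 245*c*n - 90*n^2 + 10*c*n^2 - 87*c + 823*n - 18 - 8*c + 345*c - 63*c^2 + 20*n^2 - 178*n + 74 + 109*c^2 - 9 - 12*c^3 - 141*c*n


(1) = 4*d^2 + d*(20 - 4*t) - 3*t^2 - 6*t + 24
(2) = 10*c^2 + 107*c + 70
(3) = r^2*(-24*z - 12) + r*(-24*z^2 + 212*z + 112) + 56*z^2 - 364*z - 196
(4) = 576*s^2 - 360*s - 18*x^2 + x*(-72*s - 18) + 36
(5) = -12*c^3 + 46*c^2 + 250*c + n^2*(10*c - 70) + n*(-26*c^2 + 104*c + 546) + 112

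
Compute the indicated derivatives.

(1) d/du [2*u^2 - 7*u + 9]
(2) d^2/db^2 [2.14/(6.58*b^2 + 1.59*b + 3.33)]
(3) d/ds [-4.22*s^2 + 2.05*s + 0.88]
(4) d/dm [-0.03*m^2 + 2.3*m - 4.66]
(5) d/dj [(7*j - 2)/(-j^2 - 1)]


(1) = 4*u - 7
(2) = (-185.308592*b^2 - 44.778216*b + 2.14*(13.16*b + 1.59)*(26.32*b + 3.18) - 93.780792)/(6.58*b^2 + 1.59*b + 3.33)^3
(3) = 2.05 - 8.44*s
(4) = 2.3 - 0.06*m
(5) = (7*j^2 - 4*j - 7)/(j^4 + 2*j^2 + 1)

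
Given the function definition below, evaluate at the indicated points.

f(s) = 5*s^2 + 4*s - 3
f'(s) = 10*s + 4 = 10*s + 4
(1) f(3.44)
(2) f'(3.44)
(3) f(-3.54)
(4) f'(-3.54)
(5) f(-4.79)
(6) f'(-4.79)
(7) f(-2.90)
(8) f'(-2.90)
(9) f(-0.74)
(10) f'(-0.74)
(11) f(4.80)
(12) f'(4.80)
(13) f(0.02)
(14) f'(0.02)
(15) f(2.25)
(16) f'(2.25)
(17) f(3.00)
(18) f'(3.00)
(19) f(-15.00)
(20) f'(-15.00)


(1) = 69.93
(2) = 38.40
(3) = 45.50
(4) = -31.40
(5) = 92.56
(6) = -43.90
(7) = 27.45
(8) = -25.00
(9) = -3.22
(10) = -3.40
(11) = 131.40
(12) = 52.00
(13) = -2.92
(14) = 4.20
(15) = 31.31
(16) = 26.50
(17) = 54.00
(18) = 34.00
(19) = 1062.00
(20) = -146.00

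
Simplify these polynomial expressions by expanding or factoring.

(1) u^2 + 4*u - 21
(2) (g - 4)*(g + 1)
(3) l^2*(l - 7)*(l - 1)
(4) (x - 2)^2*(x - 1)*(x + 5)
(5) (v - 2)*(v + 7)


(1) = (u - 3)*(u + 7)
(2) = g^2 - 3*g - 4
(3) = l^4 - 8*l^3 + 7*l^2
(4) = x^4 - 17*x^2 + 36*x - 20
(5) = v^2 + 5*v - 14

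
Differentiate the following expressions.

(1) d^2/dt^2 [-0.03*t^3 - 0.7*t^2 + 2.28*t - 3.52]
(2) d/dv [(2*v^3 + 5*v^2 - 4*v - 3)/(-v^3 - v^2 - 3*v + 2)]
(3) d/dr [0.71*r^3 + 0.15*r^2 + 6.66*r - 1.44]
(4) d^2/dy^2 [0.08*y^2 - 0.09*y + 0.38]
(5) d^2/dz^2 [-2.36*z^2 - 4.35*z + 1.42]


(1) = -0.18*t - 1.4
(2) = (3*v^4 - 20*v^3 - 16*v^2 + 14*v - 17)/(v^6 + 2*v^5 + 7*v^4 + 2*v^3 + 5*v^2 - 12*v + 4)
(3) = 2.13*r^2 + 0.3*r + 6.66
(4) = 0.160000000000000
(5) = -4.72000000000000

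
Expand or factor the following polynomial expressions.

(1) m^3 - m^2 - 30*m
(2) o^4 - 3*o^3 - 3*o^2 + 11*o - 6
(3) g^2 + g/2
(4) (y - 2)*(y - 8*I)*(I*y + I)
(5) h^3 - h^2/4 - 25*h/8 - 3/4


(1) = m*(m - 6)*(m + 5)
(2) = (o - 3)*(o - 1)^2*(o + 2)
(3) = g*(g + 1/2)
(4) = I*y^3 + 8*y^2 - I*y^2 - 8*y - 2*I*y - 16
(5) = (h - 2)*(h + 1/4)*(h + 3/2)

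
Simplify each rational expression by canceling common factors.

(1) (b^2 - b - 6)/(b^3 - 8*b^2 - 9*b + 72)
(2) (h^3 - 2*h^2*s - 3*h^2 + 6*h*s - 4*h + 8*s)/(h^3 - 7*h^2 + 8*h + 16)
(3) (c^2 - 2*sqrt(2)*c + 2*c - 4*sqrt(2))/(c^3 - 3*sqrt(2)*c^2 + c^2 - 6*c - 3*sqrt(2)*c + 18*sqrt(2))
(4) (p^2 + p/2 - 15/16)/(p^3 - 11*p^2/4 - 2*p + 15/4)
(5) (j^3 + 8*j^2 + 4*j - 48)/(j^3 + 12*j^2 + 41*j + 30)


(1) = (b + 2)/(b^2 - 5*b - 24)
(2) = (h - 2*s)/(h - 4)
(3) = (c^2 + c*(2 - 2*sqrt(2)) - 4*sqrt(2))/(c^3 + c^2*(1 - 3*sqrt(2)) + c*(-6 - 3*sqrt(2)) + 18*sqrt(2))
(4) = (4*p - 3)/(4*p^2 - 16*p + 12)
(5) = (j^2 + 2*j - 8)/(j^2 + 6*j + 5)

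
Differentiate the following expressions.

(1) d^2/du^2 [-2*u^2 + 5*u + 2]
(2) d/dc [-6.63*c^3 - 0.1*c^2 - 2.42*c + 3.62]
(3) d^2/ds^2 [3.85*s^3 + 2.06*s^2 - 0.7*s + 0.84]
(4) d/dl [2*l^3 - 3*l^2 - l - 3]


(1) = -4
(2) = -19.89*c^2 - 0.2*c - 2.42
(3) = 23.1*s + 4.12
(4) = 6*l^2 - 6*l - 1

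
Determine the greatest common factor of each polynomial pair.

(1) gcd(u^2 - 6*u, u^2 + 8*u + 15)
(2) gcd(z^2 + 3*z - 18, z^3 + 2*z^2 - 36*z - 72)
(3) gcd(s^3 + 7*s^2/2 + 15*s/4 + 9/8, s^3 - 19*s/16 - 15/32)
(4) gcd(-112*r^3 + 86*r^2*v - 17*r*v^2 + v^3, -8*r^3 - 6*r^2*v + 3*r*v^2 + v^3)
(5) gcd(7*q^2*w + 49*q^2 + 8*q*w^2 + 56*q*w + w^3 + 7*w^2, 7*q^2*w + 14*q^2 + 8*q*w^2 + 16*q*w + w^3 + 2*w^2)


(1) = gcd(u*(u - 6), (u + 3)*(u + 5)) = 1
(2) = gcd((z - 3)*(z + 6), (z - 6)*(z + 2)*(z + 6)) = z + 6
(3) = s + 1/2
(4) = 2*r - v
(5) = gcd((q + w)*(7*q + w)*(w + 7), (q + w)*(7*q + w)*(w + 2)) = 7*q^2 + 8*q*w + w^2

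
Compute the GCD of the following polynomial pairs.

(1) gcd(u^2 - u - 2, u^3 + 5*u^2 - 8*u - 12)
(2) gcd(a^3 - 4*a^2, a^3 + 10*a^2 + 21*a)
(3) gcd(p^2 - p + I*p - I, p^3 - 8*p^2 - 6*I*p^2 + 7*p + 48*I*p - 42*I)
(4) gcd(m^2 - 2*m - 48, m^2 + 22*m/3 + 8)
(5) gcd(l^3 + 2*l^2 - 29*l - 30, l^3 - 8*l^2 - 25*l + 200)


(1) = gcd((u - 2)*(u + 1), (u - 2)*(u + 1)*(u + 6)) = u^2 - u - 2
(2) = gcd(a^2*(a - 4), a*(a + 3)*(a + 7)) = a
(3) = gcd((p - 1)*(p + I), (p - 7)*(p - 1)*(p - 6*I)) = p - 1
(4) = m + 6
(5) = gcd((l - 5)*(l + 1)*(l + 6), (l - 8)*(l - 5)*(l + 5)) = l - 5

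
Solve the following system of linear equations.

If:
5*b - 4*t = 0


Then:
b = 4*t/5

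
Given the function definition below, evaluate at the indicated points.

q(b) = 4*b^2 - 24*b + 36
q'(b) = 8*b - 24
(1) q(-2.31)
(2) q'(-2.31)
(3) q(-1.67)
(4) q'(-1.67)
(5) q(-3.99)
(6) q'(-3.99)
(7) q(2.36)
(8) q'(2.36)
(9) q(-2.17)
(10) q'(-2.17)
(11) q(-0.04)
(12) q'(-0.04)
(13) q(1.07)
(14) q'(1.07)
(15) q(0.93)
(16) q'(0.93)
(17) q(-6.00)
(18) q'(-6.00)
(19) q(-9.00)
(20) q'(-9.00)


(1) = 112.78
(2) = -42.48
(3) = 87.24
(4) = -37.36
(5) = 195.44
(6) = -55.92
(7) = 1.64
(8) = -5.12
(9) = 106.92
(10) = -41.36
(11) = 36.97
(12) = -24.32
(13) = 14.90
(14) = -15.44
(15) = 17.14
(16) = -16.56
(17) = 324.00
(18) = -72.00
(19) = 576.00
(20) = -96.00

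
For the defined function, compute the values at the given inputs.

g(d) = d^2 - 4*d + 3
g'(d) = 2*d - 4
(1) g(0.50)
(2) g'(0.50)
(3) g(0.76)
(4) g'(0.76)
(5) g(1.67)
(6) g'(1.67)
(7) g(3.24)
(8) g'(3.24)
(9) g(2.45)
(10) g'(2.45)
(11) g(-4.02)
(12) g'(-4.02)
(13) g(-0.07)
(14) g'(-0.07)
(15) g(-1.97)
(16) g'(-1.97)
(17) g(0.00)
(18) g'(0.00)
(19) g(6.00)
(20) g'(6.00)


(1) = 1.25
(2) = -3.00
(3) = 0.54
(4) = -2.48
(5) = -0.89
(6) = -0.66
(7) = 0.54
(8) = 2.48
(9) = -0.80
(10) = 0.90
(11) = 35.24
(12) = -12.04
(13) = 3.28
(14) = -4.14
(15) = 14.76
(16) = -7.94
(17) = 3.00
(18) = -4.00
(19) = 15.00
(20) = 8.00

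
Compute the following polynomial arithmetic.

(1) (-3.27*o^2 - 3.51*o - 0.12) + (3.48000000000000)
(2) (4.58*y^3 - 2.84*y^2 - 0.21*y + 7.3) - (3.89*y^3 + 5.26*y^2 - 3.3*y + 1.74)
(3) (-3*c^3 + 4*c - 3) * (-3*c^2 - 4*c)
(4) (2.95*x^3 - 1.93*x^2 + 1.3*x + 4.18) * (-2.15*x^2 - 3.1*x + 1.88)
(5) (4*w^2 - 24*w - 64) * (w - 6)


(1) = -3.27*o^2 - 3.51*o + 3.36
(2) = 0.69*y^3 - 8.1*y^2 + 3.09*y + 5.56
(3) = 9*c^5 + 12*c^4 - 12*c^3 - 7*c^2 + 12*c
(4) = -6.3425*x^5 - 4.9955*x^4 + 8.734*x^3 - 16.6454*x^2 - 10.514*x + 7.8584
(5) = 4*w^3 - 48*w^2 + 80*w + 384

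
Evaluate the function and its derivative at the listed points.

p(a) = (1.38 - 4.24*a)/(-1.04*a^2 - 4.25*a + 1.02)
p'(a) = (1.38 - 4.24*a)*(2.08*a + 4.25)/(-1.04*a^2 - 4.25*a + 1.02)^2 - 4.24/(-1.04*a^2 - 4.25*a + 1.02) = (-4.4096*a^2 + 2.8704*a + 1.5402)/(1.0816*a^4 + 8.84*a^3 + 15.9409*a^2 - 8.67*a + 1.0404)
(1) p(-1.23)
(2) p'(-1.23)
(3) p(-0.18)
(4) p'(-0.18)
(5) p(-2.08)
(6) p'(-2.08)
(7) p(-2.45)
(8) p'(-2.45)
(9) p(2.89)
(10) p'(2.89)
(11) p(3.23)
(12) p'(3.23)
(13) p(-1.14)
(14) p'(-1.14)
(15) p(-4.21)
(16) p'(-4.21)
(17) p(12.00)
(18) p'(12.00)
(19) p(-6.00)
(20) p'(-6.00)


(1) = 1.41
(2) = -0.40
(3) = 1.22
(4) = 0.29
(5) = 1.90
(6) = -0.82
(7) = 2.27
(8) = -1.19
(9) = 0.55
(10) = -0.07
(11) = 0.52
(12) = -0.06
(13) = 1.38
(14) = -0.37
(15) = 40.11
(16) = -385.89
(17) = 0.25
(18) = -0.02
(19) = -2.46
(20) = -1.46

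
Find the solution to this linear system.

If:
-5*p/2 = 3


Then:
p = -6/5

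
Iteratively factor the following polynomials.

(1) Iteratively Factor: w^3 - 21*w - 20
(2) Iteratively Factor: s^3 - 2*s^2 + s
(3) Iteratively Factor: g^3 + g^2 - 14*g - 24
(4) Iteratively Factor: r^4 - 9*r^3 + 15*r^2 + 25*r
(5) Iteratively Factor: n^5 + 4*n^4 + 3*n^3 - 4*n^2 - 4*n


(1) = (w + 1)*(w^2 - w - 20) = (w - 5)*(w + 1)*(w + 4)
(2) = (s - 1)*(s^2 - s) = s*(s - 1)*(s - 1)
(3) = (g - 4)*(g^2 + 5*g + 6) = (g - 4)*(g + 3)*(g + 2)
(4) = (r + 1)*(r^3 - 10*r^2 + 25*r) = (r - 5)*(r + 1)*(r^2 - 5*r) = r*(r - 5)*(r + 1)*(r - 5)
(5) = (n + 2)*(n^4 + 2*n^3 - n^2 - 2*n) = (n - 1)*(n + 2)*(n^3 + 3*n^2 + 2*n) = n*(n - 1)*(n + 2)*(n^2 + 3*n + 2) = n*(n - 1)*(n + 2)^2*(n + 1)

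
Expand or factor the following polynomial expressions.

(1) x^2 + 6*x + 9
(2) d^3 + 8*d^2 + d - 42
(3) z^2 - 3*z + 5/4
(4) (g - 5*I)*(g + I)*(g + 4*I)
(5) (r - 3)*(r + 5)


(1) = (x + 3)^2
(2) = (d - 2)*(d + 3)*(d + 7)
(3) = (z - 5/2)*(z - 1/2)
(4) = g^3 + 21*g + 20*I
(5) = r^2 + 2*r - 15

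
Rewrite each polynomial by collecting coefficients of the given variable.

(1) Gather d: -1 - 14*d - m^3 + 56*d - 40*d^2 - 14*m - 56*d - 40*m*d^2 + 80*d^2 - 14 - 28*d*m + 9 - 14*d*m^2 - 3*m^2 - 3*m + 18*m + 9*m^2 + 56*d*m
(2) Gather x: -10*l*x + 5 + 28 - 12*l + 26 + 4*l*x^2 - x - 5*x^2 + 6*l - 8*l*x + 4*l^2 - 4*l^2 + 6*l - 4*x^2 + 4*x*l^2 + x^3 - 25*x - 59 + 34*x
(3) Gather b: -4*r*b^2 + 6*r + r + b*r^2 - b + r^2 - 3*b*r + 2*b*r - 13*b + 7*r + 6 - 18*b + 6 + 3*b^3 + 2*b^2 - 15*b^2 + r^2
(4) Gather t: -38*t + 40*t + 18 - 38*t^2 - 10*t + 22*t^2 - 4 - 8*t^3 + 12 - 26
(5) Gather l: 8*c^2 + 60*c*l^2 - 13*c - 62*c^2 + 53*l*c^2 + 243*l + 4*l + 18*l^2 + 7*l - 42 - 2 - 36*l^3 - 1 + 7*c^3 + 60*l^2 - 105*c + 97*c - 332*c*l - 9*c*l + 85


(1) = d^2*(40 - 40*m) + d*(-14*m^2 + 28*m - 14) - m^3 + 6*m^2 + m - 6
(2) = x^3 + x^2*(4*l - 9) + x*(4*l^2 - 18*l + 8)
(3) = 3*b^3 + b^2*(-4*r - 13) + b*(r^2 - r - 32) + 2*r^2 + 14*r + 12
(4) = -8*t^3 - 16*t^2 - 8*t
(5) = 7*c^3 - 54*c^2 - 21*c - 36*l^3 + l^2*(60*c + 78) + l*(53*c^2 - 341*c + 254) + 40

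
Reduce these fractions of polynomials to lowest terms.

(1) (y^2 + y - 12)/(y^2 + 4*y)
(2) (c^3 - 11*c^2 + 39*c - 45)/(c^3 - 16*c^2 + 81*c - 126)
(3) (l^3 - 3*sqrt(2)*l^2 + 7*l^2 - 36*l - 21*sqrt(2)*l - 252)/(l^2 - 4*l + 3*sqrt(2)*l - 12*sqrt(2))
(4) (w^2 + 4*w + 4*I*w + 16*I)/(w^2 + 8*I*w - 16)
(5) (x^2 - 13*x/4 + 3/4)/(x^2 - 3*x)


(1) = (y - 3)/y
(2) = (c^2 - 8*c + 15)/(c^2 - 13*c + 42)
(3) = (l^2 + l*(7 - 6*sqrt(2)) - 42*sqrt(2))/(l - 4)
(4) = (w + 4)/(w + 4*I)
(5) = (4*x - 1)/(4*x)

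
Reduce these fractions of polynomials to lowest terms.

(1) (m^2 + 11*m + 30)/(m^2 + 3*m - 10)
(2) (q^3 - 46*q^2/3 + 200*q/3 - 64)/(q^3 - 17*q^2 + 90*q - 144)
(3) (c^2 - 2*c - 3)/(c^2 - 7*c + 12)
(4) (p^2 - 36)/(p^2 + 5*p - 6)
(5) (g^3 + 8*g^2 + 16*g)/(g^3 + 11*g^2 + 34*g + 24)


(1) = (m + 6)/(m - 2)
(2) = (3*q - 4)/(3*q - 9)
(3) = (c + 1)/(c - 4)
(4) = (p - 6)/(p - 1)
(5) = (g^2 + 4*g)/(g^2 + 7*g + 6)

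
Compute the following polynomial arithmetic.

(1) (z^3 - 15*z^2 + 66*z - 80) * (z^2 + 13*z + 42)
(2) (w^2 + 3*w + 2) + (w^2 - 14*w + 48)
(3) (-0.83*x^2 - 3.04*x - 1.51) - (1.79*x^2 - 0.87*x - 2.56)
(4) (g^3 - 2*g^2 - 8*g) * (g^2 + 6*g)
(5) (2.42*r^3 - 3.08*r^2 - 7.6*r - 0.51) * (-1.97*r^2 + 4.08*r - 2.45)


(1) = z^5 - 2*z^4 - 87*z^3 + 148*z^2 + 1732*z - 3360
(2) = 2*w^2 - 11*w + 50
(3) = -2.62*x^2 - 2.17*x + 1.05
(4) = g^5 + 4*g^4 - 20*g^3 - 48*g^2
(5) = -4.7674*r^5 + 15.9412*r^4 - 3.5234*r^3 - 22.4573*r^2 + 16.5392*r + 1.2495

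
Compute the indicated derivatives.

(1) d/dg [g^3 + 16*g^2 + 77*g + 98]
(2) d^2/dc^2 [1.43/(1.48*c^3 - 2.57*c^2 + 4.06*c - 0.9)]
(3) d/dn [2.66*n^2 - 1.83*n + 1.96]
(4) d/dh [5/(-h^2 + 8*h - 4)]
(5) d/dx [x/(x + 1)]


(1) = 3*g^2 + 32*g + 77
(2) = ((7.3502 - 12.6984*c)*(1.48*c^3 - 2.57*c^2 + 4.06*c - 0.9) + 1.43*(4.44*c^2 - 5.14*c + 4.06)*(8.88*c^2 - 10.28*c + 8.12))/(1.48*c^3 - 2.57*c^2 + 4.06*c - 0.9)^3
(3) = 5.32*n - 1.83
(4) = 10*(h - 4)/(h^2 - 8*h + 4)^2
(5) = (x + 1)^(-2)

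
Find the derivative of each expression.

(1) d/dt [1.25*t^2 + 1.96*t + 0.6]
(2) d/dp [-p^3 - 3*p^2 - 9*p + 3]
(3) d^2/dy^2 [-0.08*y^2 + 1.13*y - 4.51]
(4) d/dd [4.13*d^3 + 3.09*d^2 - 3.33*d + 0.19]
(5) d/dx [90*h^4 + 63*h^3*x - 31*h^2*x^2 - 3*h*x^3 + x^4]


(1) = 2.5*t + 1.96
(2) = -3*p^2 - 6*p - 9
(3) = -0.160000000000000
(4) = 12.39*d^2 + 6.18*d - 3.33
(5) = 63*h^3 - 62*h^2*x - 9*h*x^2 + 4*x^3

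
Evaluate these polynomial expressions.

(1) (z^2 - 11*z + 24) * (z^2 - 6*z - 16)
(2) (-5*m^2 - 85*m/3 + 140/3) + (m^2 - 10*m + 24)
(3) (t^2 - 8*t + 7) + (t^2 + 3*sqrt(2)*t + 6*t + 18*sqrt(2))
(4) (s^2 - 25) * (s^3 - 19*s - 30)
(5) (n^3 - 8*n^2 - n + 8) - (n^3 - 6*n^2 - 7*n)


(1) = z^4 - 17*z^3 + 74*z^2 + 32*z - 384
(2) = -4*m^2 - 115*m/3 + 212/3
(3) = 2*t^2 - 2*t + 3*sqrt(2)*t + 7 + 18*sqrt(2)
(4) = s^5 - 44*s^3 - 30*s^2 + 475*s + 750
(5) = -2*n^2 + 6*n + 8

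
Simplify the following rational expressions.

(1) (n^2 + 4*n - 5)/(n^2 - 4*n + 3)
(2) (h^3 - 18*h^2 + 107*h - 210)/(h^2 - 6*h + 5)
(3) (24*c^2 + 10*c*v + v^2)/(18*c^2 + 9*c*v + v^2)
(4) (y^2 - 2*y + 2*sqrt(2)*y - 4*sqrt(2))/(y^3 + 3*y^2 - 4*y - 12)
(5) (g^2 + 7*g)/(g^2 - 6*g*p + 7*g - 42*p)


(1) = (n + 5)/(n - 3)
(2) = (h^2 - 13*h + 42)/(h - 1)
(3) = (4*c + v)/(3*c + v)
(4) = (y + 2*sqrt(2))/(y^2 + 5*y + 6)
(5) = -g/(-g + 6*p)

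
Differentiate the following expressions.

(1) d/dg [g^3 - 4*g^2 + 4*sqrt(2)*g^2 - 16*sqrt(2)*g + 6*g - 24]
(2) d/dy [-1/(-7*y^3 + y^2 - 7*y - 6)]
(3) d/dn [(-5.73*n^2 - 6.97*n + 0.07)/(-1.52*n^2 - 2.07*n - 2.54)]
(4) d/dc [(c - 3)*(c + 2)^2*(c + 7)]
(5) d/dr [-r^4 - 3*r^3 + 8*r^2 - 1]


(1) = 3*g^2 - 8*g + 8*sqrt(2)*g - 16*sqrt(2) + 6
(2) = (-21*y^2 + 2*y - 7)/(7*y^3 - y^2 + 7*y + 6)^2
(3) = (1.2667*n^2 + 29.3212*n + 17.8487)/(2.3104*n^4 + 6.2928*n^3 + 12.0065*n^2 + 10.5156*n + 6.4516)
(4) = 4*c^3 + 24*c^2 - 2*c - 68
(5) = r*(-4*r^2 - 9*r + 16)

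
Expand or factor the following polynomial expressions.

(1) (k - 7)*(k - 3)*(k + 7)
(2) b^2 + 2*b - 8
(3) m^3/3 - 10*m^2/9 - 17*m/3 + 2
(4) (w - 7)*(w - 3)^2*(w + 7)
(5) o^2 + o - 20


(1) = k^3 - 3*k^2 - 49*k + 147
(2) = (b - 2)*(b + 4)
(3) = (m/3 + 1)*(m - 6)*(m - 1/3)
(4) = w^4 - 6*w^3 - 40*w^2 + 294*w - 441
(5) = (o - 4)*(o + 5)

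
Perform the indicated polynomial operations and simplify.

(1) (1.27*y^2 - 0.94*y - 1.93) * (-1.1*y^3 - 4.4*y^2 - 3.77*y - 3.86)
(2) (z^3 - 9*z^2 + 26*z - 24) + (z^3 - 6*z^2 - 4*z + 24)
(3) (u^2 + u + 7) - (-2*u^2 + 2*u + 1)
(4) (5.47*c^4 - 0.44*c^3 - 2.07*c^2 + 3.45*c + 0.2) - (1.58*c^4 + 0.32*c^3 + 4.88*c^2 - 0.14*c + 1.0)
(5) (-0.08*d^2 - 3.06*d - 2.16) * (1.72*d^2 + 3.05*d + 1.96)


(1) = -1.397*y^5 - 4.554*y^4 + 1.4711*y^3 + 7.1336*y^2 + 10.9045*y + 7.4498
(2) = 2*z^3 - 15*z^2 + 22*z
(3) = 3*u^2 - u + 6
(4) = 3.89*c^4 - 0.76*c^3 - 6.95*c^2 + 3.59*c - 0.8
(5) = -0.1376*d^4 - 5.5072*d^3 - 13.205*d^2 - 12.5856*d - 4.2336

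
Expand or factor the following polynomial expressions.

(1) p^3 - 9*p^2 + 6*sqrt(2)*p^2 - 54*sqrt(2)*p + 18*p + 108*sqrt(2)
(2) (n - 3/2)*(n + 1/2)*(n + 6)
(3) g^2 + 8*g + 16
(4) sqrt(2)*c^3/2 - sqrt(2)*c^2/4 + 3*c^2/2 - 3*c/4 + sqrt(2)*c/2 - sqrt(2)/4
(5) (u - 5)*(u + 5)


(1) = (p - 6)*(p - 3)*(p + 6*sqrt(2))
(2) = n^3 + 5*n^2 - 27*n/4 - 9/2
(3) = (g + 4)^2
(4) = (c - 1/2)*(c + sqrt(2))*(sqrt(2)*c/2 + 1/2)
(5) = u^2 - 25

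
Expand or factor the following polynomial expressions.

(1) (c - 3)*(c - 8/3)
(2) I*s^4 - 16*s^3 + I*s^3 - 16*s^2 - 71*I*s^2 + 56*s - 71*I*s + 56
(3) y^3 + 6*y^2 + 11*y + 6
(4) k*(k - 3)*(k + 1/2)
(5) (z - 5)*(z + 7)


(1) = c^2 - 17*c/3 + 8
(2) = (s + I)*(s + 7*I)*(s + 8*I)*(I*s + I)
(3) = (y + 1)*(y + 2)*(y + 3)
(4) = k^3 - 5*k^2/2 - 3*k/2
(5) = z^2 + 2*z - 35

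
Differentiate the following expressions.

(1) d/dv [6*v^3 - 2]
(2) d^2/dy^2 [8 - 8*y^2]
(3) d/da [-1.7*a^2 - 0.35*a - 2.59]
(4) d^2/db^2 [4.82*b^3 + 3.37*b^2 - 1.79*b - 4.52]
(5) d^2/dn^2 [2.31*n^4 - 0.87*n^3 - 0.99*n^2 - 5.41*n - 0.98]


(1) = 18*v^2
(2) = -16
(3) = -3.4*a - 0.35
(4) = 28.92*b + 6.74
(5) = 27.72*n^2 - 5.22*n - 1.98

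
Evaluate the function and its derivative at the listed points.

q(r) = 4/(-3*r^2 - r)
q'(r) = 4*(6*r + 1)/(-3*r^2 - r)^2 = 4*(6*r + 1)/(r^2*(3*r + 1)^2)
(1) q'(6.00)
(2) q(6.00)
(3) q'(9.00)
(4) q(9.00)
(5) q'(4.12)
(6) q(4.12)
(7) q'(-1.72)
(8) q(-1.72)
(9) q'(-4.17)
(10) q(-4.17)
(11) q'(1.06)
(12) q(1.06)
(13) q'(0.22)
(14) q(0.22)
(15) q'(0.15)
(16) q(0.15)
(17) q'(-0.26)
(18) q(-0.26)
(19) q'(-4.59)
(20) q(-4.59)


(1) = 0.01
(2) = -0.04
(3) = 0.00
(4) = -0.02
(5) = 0.03
(6) = -0.07
(7) = -0.73
(8) = -0.56
(9) = -0.04
(10) = -0.08
(11) = 1.50
(12) = -0.90
(13) = 69.58
(14) = -10.95
(15) = 160.66
(16) = -18.39
(17) = -684.63
(18) = 69.93
(19) = -0.03
(20) = -0.07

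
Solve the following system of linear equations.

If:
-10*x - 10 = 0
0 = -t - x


Then:
t = 1
x = -1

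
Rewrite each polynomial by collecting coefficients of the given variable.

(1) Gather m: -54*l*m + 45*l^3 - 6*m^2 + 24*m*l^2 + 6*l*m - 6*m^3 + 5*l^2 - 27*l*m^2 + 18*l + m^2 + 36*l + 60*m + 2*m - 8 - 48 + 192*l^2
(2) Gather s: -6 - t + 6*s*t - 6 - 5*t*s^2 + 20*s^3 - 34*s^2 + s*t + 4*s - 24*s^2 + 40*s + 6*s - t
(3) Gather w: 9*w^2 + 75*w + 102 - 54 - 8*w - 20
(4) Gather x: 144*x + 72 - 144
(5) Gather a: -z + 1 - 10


(1) = 45*l^3 + 197*l^2 + 54*l - 6*m^3 + m^2*(-27*l - 5) + m*(24*l^2 - 48*l + 62) - 56
(2) = 20*s^3 + s^2*(-5*t - 58) + s*(7*t + 50) - 2*t - 12
(3) = 9*w^2 + 67*w + 28
(4) = 144*x - 72
(5) = -z - 9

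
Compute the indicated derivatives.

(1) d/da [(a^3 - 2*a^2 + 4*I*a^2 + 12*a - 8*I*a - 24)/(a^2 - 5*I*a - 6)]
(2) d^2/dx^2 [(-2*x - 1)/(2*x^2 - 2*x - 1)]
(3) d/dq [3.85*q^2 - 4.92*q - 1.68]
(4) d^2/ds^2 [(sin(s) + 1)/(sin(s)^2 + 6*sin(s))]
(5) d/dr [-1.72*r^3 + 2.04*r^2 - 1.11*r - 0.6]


(1) = (a^2 - 6*I*a + 18 + 18*I)/(a^2 - 6*I*a - 9)
(2) = 4*(2*(2*x - 1)^2*(2*x + 1) + (6*x - 1)*(-2*x^2 + 2*x + 1))/(-2*x^2 + 2*x + 1)^3
(3) = 7.7*q - 4.92
(4) = (-sin(s)^2 + 2*sin(s) - 16 - 30/sin(s) + 36/sin(s)^2 + 72/sin(s)^3)/(sin(s) + 6)^3
(5) = -5.16*r^2 + 4.08*r - 1.11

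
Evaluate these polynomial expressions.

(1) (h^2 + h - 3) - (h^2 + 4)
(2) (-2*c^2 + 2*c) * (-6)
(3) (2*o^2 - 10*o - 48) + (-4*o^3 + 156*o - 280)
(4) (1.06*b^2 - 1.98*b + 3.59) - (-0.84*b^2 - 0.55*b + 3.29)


(1) = h - 7
(2) = 12*c^2 - 12*c
(3) = -4*o^3 + 2*o^2 + 146*o - 328
(4) = 1.9*b^2 - 1.43*b + 0.3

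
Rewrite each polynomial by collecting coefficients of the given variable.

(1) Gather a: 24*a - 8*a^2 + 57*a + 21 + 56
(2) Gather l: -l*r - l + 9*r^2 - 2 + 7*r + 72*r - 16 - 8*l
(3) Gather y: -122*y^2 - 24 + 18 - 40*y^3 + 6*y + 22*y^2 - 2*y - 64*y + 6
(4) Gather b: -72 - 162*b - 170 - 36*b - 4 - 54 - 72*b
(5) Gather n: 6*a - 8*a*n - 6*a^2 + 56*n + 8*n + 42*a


(1) = -8*a^2 + 81*a + 77
(2) = l*(-r - 9) + 9*r^2 + 79*r - 18
(3) = -40*y^3 - 100*y^2 - 60*y
(4) = -270*b - 300
(5) = -6*a^2 + 48*a + n*(64 - 8*a)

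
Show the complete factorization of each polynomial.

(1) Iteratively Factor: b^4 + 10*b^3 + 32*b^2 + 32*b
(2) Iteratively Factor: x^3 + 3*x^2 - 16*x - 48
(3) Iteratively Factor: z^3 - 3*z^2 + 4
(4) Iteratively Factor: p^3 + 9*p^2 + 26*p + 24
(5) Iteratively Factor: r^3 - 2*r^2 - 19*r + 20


(1) = (b + 2)*(b^3 + 8*b^2 + 16*b) = b*(b + 2)*(b^2 + 8*b + 16) = b*(b + 2)*(b + 4)*(b + 4)
(2) = (x + 4)*(x^2 - x - 12) = (x + 3)*(x + 4)*(x - 4)
(3) = (z - 2)*(z^2 - z - 2) = (z - 2)*(z + 1)*(z - 2)
(4) = (p + 3)*(p^2 + 6*p + 8) = (p + 2)*(p + 3)*(p + 4)
(5) = (r - 1)*(r^2 - r - 20) = (r - 5)*(r - 1)*(r + 4)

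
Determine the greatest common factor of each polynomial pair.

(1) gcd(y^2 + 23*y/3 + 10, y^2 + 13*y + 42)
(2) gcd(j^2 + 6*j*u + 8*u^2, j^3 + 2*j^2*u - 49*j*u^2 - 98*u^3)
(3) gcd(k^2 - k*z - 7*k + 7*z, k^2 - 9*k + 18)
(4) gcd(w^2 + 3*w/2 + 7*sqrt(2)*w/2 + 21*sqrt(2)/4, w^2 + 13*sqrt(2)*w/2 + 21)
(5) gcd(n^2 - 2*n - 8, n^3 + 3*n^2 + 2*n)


(1) = gcd((y + 5/3)*(y + 6), (y + 6)*(y + 7)) = y + 6
(2) = j + 2*u
(3) = 1
(4) = w + 7*sqrt(2)/2
(5) = gcd((n - 4)*(n + 2), n*(n + 1)*(n + 2)) = n + 2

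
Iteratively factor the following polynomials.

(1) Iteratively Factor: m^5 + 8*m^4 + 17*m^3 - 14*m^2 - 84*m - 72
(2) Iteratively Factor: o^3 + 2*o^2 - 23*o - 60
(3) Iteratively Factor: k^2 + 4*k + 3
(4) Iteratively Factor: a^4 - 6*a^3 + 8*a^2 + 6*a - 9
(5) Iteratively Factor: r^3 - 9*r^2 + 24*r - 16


(1) = (m + 3)*(m^4 + 5*m^3 + 2*m^2 - 20*m - 24) = (m + 3)^2*(m^3 + 2*m^2 - 4*m - 8) = (m - 2)*(m + 3)^2*(m^2 + 4*m + 4) = (m - 2)*(m + 2)*(m + 3)^2*(m + 2)
(2) = (o - 5)*(o^2 + 7*o + 12) = (o - 5)*(o + 3)*(o + 4)
(3) = (k + 1)*(k + 3)
(4) = (a - 1)*(a^3 - 5*a^2 + 3*a + 9) = (a - 3)*(a - 1)*(a^2 - 2*a - 3) = (a - 3)^2*(a - 1)*(a + 1)
(5) = (r - 4)*(r^2 - 5*r + 4) = (r - 4)*(r - 1)*(r - 4)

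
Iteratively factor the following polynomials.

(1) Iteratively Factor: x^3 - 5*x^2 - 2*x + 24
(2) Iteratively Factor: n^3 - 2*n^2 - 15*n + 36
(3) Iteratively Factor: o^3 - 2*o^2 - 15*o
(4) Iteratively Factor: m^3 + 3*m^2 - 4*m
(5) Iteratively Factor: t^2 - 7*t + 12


(1) = (x + 2)*(x^2 - 7*x + 12) = (x - 3)*(x + 2)*(x - 4)
(2) = (n - 3)*(n^2 + n - 12) = (n - 3)*(n + 4)*(n - 3)
(3) = (o - 5)*(o^2 + 3*o) = o*(o - 5)*(o + 3)
(4) = (m)*(m^2 + 3*m - 4) = m*(m + 4)*(m - 1)
(5) = (t - 3)*(t - 4)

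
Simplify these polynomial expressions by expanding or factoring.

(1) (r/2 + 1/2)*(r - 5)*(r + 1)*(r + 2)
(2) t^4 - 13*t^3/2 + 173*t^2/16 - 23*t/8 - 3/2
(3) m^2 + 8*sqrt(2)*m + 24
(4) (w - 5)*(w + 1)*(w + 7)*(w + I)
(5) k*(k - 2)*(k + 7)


(1) = r^4/2 - r^3/2 - 15*r^2/2 - 23*r/2 - 5
(2) = (t - 4)*(t - 2)*(t - 3/4)*(t + 1/4)
(3) = (m + 2*sqrt(2))*(m + 6*sqrt(2))
(4) = w^4 + 3*w^3 + I*w^3 - 33*w^2 + 3*I*w^2 - 35*w - 33*I*w - 35*I
(5) = k^3 + 5*k^2 - 14*k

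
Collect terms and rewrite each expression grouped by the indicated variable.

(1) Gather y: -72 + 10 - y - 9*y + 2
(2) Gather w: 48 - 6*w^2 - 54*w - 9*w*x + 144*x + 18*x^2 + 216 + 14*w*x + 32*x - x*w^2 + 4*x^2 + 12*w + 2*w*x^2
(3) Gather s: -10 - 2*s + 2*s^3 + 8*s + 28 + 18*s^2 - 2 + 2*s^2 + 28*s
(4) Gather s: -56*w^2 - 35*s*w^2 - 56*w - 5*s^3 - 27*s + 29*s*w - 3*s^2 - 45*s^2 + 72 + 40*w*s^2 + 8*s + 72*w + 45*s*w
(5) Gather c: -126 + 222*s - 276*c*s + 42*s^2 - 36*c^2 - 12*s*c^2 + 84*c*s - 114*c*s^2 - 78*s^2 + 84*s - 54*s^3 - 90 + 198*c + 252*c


(1) = -10*y - 60
(2) = w^2*(-x - 6) + w*(2*x^2 + 5*x - 42) + 22*x^2 + 176*x + 264
(3) = 2*s^3 + 20*s^2 + 34*s + 16
(4) = -5*s^3 + s^2*(40*w - 48) + s*(-35*w^2 + 74*w - 19) - 56*w^2 + 16*w + 72
(5) = c^2*(-12*s - 36) + c*(-114*s^2 - 192*s + 450) - 54*s^3 - 36*s^2 + 306*s - 216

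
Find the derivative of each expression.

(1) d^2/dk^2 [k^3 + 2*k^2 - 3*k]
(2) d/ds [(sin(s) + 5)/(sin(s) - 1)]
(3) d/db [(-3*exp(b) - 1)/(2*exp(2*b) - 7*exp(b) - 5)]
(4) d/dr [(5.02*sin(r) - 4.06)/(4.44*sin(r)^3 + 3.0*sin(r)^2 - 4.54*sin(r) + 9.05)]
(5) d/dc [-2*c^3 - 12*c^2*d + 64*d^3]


(1) = 6*k + 4
(2) = -6*cos(s)/(sin(s) - 1)^2
(3) = ((3*exp(b) + 1)*(4*exp(b) - 7) - 6*exp(2*b) + 21*exp(b) + 15)*exp(b)/(-2*exp(2*b) + 7*exp(b) + 5)^2
(4) = (-44.5776*sin(r)^3 + 39.0192*sin(r)^2 + 24.36*sin(r) + 26.9986)*cos(r)/(19.7136*sin(r)^6 + 26.64*sin(r)^5 - 31.3152*sin(r)^4 + 53.124*sin(r)^3 + 74.9116*sin(r)^2 - 82.174*sin(r) + 81.9025)
(5) = 6*c*(-c - 4*d)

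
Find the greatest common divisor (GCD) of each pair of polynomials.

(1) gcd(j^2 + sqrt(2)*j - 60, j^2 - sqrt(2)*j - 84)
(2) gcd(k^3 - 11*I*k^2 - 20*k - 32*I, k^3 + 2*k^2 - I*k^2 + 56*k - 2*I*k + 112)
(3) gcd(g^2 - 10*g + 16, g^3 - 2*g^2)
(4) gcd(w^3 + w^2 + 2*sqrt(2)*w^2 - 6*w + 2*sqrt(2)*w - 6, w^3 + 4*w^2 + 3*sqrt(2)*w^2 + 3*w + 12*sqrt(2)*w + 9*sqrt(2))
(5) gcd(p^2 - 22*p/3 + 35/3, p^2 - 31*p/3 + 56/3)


(1) = gcd((j - 5*sqrt(2))*(j + 6*sqrt(2)), (j - 7*sqrt(2))*(j + 6*sqrt(2))) = j + 6*sqrt(2)
(2) = k - 8*I
(3) = g - 2
(4) = gcd((w + 1)*(w - sqrt(2))*(w + 3*sqrt(2)), (w + 1)*(w + 3)*(w + 3*sqrt(2))) = w^2 + w*(1 + 3*sqrt(2)) + 3*sqrt(2)
(5) = gcd((p - 5)*(p - 7/3), (p - 8)*(p - 7/3)) = p - 7/3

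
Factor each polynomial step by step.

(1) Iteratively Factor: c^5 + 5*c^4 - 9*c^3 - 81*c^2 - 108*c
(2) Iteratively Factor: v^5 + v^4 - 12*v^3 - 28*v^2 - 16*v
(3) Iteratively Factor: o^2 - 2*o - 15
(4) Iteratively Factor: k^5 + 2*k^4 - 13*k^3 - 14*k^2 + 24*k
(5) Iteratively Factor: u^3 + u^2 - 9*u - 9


(1) = (c + 3)*(c^4 + 2*c^3 - 15*c^2 - 36*c) = (c + 3)^2*(c^3 - c^2 - 12*c) = (c + 3)^3*(c^2 - 4*c) = (c - 4)*(c + 3)^3*(c)
(2) = (v + 2)*(v^4 - v^3 - 10*v^2 - 8*v) = (v + 2)^2*(v^3 - 3*v^2 - 4*v) = v*(v + 2)^2*(v^2 - 3*v - 4) = v*(v + 1)*(v + 2)^2*(v - 4)
(3) = (o + 3)*(o - 5)
(4) = (k)*(k^4 + 2*k^3 - 13*k^2 - 14*k + 24) = k*(k - 3)*(k^3 + 5*k^2 + 2*k - 8) = k*(k - 3)*(k - 1)*(k^2 + 6*k + 8) = k*(k - 3)*(k - 1)*(k + 4)*(k + 2)
(5) = (u + 1)*(u^2 - 9) = (u - 3)*(u + 1)*(u + 3)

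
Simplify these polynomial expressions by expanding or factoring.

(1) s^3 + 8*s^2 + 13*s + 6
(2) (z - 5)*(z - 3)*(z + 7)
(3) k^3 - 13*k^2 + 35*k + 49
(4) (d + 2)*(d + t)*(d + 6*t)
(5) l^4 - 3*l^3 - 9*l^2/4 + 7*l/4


(1) = (s + 1)^2*(s + 6)
(2) = z^3 - z^2 - 41*z + 105
(3) = (k - 7)^2*(k + 1)
(4) = d^3 + 7*d^2*t + 2*d^2 + 6*d*t^2 + 14*d*t + 12*t^2
(5) = l*(l - 7/2)*(l - 1/2)*(l + 1)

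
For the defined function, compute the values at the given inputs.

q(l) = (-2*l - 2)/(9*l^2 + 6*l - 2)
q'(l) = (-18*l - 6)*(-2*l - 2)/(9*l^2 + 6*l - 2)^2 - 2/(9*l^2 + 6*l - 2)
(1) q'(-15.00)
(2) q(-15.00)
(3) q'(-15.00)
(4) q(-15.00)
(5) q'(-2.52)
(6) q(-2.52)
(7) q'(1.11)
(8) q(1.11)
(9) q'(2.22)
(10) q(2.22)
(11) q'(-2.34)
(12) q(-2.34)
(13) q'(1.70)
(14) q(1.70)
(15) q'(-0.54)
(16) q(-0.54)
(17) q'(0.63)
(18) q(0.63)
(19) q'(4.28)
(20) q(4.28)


(1) = 0.00
(2) = 0.01
(3) = 0.00
(4) = 0.01
(5) = 0.02
(6) = 0.08
(7) = 0.32
(8) = -0.27
(9) = 0.06
(10) = -0.12
(11) = 0.03
(12) = 0.08
(13) = 0.11
(14) = -0.16
(15) = 0.26
(16) = 0.35
(17) = 1.60
(18) = -0.61
(19) = 0.01
(20) = -0.06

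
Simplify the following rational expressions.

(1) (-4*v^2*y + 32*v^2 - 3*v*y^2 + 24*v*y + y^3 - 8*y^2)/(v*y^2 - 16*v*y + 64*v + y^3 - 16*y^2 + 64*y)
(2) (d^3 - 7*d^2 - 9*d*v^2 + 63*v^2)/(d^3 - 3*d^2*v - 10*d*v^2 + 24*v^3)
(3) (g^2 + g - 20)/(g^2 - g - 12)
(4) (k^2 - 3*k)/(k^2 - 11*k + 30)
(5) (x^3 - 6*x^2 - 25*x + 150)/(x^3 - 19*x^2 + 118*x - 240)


(1) = (-4*v + y)/(y - 8)
(2) = (d^2 - 3*d*v - 7*d + 21*v)/(d^2 - 6*d*v + 8*v^2)
(3) = (g + 5)/(g + 3)
(4) = (k^2 - 3*k)/(k^2 - 11*k + 30)
(5) = (x + 5)/(x - 8)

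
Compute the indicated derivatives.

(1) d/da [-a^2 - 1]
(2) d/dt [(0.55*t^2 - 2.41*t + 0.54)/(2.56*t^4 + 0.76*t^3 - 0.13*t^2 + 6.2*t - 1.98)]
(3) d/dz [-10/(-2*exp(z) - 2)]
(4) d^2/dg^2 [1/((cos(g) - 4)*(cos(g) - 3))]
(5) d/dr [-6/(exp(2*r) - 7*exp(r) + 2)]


(1) = -2*a
(2) = (-2.816*t^5 + 18.0908*t^4 - 1.8664*t^3 + 1.8655*t^2 - 2.0376*t + 1.4238)/(6.5536*t^8 + 3.8912*t^7 - 0.088*t^6 + 31.5464*t^5 - 0.6967*t^4 - 4.6216*t^3 + 38.9548*t^2 - 24.552*t + 3.9204)
(3) = -5/(4*cosh(z/2)^2)
(4) = (-4*sin(g)^4 + 3*sin(g)^2 - 441*cos(g)/4 + 21*cos(3*g)/4 + 75)/((cos(g) - 4)^3*(cos(g) - 3)^3)
(5) = (12*exp(r) - 42)*exp(r)/(exp(2*r) - 7*exp(r) + 2)^2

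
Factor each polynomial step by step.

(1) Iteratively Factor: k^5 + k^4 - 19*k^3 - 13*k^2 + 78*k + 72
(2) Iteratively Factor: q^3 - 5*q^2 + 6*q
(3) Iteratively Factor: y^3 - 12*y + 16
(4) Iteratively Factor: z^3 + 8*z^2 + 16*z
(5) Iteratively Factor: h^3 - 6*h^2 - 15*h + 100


(1) = (k + 1)*(k^4 - 19*k^2 + 6*k + 72) = (k - 3)*(k + 1)*(k^3 + 3*k^2 - 10*k - 24) = (k - 3)*(k + 1)*(k + 4)*(k^2 - k - 6) = (k - 3)^2*(k + 1)*(k + 4)*(k + 2)
(2) = (q - 2)*(q^2 - 3*q) = (q - 3)*(q - 2)*(q)
(3) = (y + 4)*(y^2 - 4*y + 4) = (y - 2)*(y + 4)*(y - 2)
(4) = (z + 4)*(z^2 + 4*z) = (z + 4)^2*(z)
(5) = (h - 5)*(h^2 - h - 20) = (h - 5)^2*(h + 4)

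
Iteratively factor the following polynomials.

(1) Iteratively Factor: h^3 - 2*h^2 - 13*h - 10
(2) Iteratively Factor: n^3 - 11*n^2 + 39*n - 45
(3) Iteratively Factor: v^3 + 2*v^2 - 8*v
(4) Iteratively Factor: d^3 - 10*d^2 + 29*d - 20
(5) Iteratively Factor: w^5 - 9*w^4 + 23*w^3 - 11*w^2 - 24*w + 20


(1) = (h + 2)*(h^2 - 4*h - 5) = (h + 1)*(h + 2)*(h - 5)
(2) = (n - 3)*(n^2 - 8*n + 15) = (n - 3)^2*(n - 5)
(3) = (v + 4)*(v^2 - 2*v) = (v - 2)*(v + 4)*(v)
(4) = (d - 5)*(d^2 - 5*d + 4) = (d - 5)*(d - 4)*(d - 1)
(5) = (w - 2)*(w^4 - 7*w^3 + 9*w^2 + 7*w - 10) = (w - 2)*(w + 1)*(w^3 - 8*w^2 + 17*w - 10) = (w - 5)*(w - 2)*(w + 1)*(w^2 - 3*w + 2) = (w - 5)*(w - 2)^2*(w + 1)*(w - 1)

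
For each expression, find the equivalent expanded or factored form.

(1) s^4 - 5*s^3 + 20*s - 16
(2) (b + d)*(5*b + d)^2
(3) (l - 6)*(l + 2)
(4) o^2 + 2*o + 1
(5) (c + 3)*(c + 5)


(1) = (s - 4)*(s - 2)*(s - 1)*(s + 2)
(2) = 25*b^3 + 35*b^2*d + 11*b*d^2 + d^3
(3) = l^2 - 4*l - 12
(4) = (o + 1)^2
(5) = c^2 + 8*c + 15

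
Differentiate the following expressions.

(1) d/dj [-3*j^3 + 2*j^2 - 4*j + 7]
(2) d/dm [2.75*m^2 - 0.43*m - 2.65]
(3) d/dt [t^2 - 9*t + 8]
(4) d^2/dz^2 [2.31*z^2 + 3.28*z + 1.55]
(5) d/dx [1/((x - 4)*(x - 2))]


(1) = -9*j^2 + 4*j - 4
(2) = 5.5*m - 0.43
(3) = 2*t - 9
(4) = 4.62000000000000
(5) = 2*(3 - x)/(x^4 - 12*x^3 + 52*x^2 - 96*x + 64)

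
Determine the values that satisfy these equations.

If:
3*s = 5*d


Then:
d = 3*s/5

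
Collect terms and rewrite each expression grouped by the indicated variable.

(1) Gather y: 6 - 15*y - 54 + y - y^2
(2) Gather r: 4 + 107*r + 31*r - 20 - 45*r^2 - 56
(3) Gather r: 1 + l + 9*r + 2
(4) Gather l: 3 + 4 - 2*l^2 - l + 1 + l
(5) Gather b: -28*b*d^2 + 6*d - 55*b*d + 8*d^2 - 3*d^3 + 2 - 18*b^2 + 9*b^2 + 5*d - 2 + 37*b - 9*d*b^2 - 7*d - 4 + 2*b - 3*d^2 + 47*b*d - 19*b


(1) = -y^2 - 14*y - 48
(2) = -45*r^2 + 138*r - 72
(3) = l + 9*r + 3
(4) = 8 - 2*l^2
(5) = b^2*(-9*d - 9) + b*(-28*d^2 - 8*d + 20) - 3*d^3 + 5*d^2 + 4*d - 4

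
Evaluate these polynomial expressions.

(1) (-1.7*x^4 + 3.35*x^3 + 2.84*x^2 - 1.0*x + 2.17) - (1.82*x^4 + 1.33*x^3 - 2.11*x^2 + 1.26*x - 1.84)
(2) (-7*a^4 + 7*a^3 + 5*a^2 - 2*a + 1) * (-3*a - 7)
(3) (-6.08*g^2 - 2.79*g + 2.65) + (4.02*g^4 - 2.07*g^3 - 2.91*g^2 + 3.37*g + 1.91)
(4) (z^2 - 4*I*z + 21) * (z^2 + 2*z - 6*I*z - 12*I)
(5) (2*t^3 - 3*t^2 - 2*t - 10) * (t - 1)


(1) = -3.52*x^4 + 2.02*x^3 + 4.95*x^2 - 2.26*x + 4.01
(2) = 21*a^5 + 28*a^4 - 64*a^3 - 29*a^2 + 11*a - 7
(3) = 4.02*g^4 - 2.07*g^3 - 8.99*g^2 + 0.58*g + 4.56
(4) = z^4 + 2*z^3 - 10*I*z^3 - 3*z^2 - 20*I*z^2 - 6*z - 126*I*z - 252*I
(5) = 2*t^4 - 5*t^3 + t^2 - 8*t + 10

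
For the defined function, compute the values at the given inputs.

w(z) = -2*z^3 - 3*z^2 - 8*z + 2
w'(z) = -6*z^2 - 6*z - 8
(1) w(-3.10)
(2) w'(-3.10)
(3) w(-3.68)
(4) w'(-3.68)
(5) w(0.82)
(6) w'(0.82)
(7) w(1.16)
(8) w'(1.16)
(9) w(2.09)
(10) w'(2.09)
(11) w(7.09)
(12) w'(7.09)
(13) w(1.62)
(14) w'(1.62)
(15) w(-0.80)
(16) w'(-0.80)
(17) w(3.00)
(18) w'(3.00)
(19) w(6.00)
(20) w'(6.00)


(1) = 57.55
(2) = -47.06
(3) = 90.48
(4) = -67.17
(5) = -7.68
(6) = -16.95
(7) = -14.44
(8) = -23.03
(9) = -46.08
(10) = -46.75
(11) = -918.33
(12) = -352.15
(13) = -27.34
(14) = -33.47
(15) = 7.50
(16) = -7.04
(17) = -103.00
(18) = -80.00
(19) = -586.00
(20) = -260.00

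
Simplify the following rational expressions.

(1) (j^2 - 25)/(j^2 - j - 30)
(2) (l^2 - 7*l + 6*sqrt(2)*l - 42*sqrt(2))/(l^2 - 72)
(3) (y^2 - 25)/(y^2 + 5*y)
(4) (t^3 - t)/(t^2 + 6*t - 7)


(1) = (j - 5)/(j - 6)
(2) = (l - 7)/(l - 6*sqrt(2))
(3) = (y - 5)/y
(4) = (t^2 + t)/(t + 7)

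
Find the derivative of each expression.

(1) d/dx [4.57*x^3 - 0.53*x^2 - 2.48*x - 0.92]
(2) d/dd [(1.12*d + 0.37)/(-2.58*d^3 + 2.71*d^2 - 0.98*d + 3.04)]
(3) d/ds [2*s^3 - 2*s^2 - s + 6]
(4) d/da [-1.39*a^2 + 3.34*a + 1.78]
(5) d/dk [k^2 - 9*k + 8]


(1) = 13.71*x^2 - 1.06*x - 2.48
(2) = (5.7792*d^3 - 0.1714*d^2 - 2.0054*d + 3.7674)/(6.6564*d^6 - 13.9836*d^5 + 12.4009*d^4 - 20.998*d^3 + 17.4372*d^2 - 5.9584*d + 9.2416)
(3) = 6*s^2 - 4*s - 1
(4) = 3.34 - 2.78*a
(5) = 2*k - 9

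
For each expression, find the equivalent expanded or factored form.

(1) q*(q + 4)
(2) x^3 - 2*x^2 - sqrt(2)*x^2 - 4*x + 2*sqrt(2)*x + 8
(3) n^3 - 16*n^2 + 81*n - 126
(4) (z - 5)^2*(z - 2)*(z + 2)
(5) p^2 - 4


(1) = q^2 + 4*q
(2) = (x - 2)*(x - 2*sqrt(2))*(x + sqrt(2))
(3) = (n - 7)*(n - 6)*(n - 3)
(4) = z^4 - 10*z^3 + 21*z^2 + 40*z - 100
(5) = (p - 2)*(p + 2)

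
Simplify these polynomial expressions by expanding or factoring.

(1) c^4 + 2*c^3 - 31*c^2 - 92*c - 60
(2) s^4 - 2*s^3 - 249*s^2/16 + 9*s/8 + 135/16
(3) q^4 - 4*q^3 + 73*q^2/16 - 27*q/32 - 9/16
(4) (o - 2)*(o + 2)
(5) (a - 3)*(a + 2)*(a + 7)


(1) = (c - 6)*(c + 1)*(c + 2)*(c + 5)
(2) = (s - 5)*(s - 3/4)*(s + 3/4)*(s + 3)
(3) = (q - 2)*(q - 3/2)*(q - 3/4)*(q + 1/4)
(4) = o^2 - 4
(5) = a^3 + 6*a^2 - 13*a - 42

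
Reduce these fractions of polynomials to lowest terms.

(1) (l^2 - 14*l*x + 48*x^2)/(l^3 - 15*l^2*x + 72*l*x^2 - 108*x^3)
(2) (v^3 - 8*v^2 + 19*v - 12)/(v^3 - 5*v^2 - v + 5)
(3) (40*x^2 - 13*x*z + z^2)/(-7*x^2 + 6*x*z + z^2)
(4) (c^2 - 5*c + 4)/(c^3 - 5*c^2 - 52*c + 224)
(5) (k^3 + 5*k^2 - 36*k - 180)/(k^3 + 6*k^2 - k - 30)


(1) = (l - 8*x)/(l^2 - 9*l*x + 18*x^2)
(2) = (v^2 - 7*v + 12)/(v^2 - 4*v - 5)
(3) = (-40*x^2 + 13*x*z - z^2)/(7*x^2 - 6*x*z - z^2)
(4) = (c - 1)/(c^2 - c - 56)
(5) = (k^2 - 36)/(k^2 + k - 6)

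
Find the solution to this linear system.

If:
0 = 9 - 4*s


Then:
s = 9/4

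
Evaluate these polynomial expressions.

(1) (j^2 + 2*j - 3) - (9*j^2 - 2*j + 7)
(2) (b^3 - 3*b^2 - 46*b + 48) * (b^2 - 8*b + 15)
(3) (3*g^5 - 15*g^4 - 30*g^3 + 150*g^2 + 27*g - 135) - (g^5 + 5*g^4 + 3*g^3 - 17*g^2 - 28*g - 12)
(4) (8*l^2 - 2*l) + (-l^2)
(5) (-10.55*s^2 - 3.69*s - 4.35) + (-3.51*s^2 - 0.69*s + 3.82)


(1) = -8*j^2 + 4*j - 10
(2) = b^5 - 11*b^4 - 7*b^3 + 371*b^2 - 1074*b + 720
(3) = 2*g^5 - 20*g^4 - 33*g^3 + 167*g^2 + 55*g - 123
(4) = 7*l^2 - 2*l
(5) = -14.06*s^2 - 4.38*s - 0.53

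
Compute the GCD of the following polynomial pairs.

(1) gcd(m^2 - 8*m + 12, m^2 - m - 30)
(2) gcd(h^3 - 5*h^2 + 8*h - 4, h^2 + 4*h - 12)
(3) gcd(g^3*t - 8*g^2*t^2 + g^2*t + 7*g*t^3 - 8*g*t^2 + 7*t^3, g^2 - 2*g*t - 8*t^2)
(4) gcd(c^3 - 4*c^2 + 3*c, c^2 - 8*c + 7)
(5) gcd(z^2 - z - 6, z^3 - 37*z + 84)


(1) = gcd((m - 6)*(m - 2), (m - 6)*(m + 5)) = m - 6
(2) = gcd((h - 2)^2*(h - 1), (h - 2)*(h + 6)) = h - 2
(3) = gcd((g - 7*t)*(g - t)*(g*t + t), (g - 4*t)*(g + 2*t)) = 1
(4) = c - 1
(5) = z - 3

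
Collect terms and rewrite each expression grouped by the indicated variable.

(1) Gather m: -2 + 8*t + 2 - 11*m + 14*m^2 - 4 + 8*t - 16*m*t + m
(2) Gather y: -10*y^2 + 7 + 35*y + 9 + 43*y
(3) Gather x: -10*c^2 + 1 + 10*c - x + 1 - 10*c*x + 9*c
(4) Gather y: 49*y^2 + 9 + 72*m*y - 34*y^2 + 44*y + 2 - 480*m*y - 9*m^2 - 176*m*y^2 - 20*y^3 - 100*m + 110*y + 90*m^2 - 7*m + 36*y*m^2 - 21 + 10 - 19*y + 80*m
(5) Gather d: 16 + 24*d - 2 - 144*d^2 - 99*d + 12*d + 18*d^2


(1) = 14*m^2 + m*(-16*t - 10) + 16*t - 4
(2) = -10*y^2 + 78*y + 16
(3) = -10*c^2 + 19*c + x*(-10*c - 1) + 2
(4) = 81*m^2 - 27*m - 20*y^3 + y^2*(15 - 176*m) + y*(36*m^2 - 408*m + 135)
(5) = -126*d^2 - 63*d + 14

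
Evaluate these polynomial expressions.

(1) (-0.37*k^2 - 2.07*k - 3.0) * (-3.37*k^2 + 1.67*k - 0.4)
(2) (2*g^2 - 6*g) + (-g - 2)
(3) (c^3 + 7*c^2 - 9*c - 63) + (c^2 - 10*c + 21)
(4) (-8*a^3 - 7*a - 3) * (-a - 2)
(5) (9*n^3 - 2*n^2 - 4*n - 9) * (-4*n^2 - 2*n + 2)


(1) = 1.2469*k^4 + 6.358*k^3 + 6.8011*k^2 - 4.182*k + 1.2
(2) = 2*g^2 - 7*g - 2
(3) = c^3 + 8*c^2 - 19*c - 42
(4) = 8*a^4 + 16*a^3 + 7*a^2 + 17*a + 6
(5) = -36*n^5 - 10*n^4 + 38*n^3 + 40*n^2 + 10*n - 18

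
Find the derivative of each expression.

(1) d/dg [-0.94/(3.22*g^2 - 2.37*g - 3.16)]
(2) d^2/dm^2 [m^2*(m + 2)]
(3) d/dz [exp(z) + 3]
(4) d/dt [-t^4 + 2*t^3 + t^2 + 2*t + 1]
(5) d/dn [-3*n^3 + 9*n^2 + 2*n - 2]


(1) = (6.0536*g - 2.2278)/(-3.22*g^2 + 2.37*g + 3.16)^2
(2) = 6*m + 4
(3) = exp(z)
(4) = -4*t^3 + 6*t^2 + 2*t + 2
(5) = -9*n^2 + 18*n + 2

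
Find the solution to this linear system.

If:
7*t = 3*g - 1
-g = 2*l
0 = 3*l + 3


Then:
g = 2
l = -1
t = 5/7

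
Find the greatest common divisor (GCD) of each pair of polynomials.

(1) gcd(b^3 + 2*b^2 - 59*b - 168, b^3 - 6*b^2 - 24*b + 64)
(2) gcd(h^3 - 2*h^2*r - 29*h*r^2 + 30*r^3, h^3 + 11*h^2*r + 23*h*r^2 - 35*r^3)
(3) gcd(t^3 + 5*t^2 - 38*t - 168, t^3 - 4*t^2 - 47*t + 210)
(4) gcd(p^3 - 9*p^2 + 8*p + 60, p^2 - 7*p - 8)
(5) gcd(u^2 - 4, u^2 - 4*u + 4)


(1) = gcd((b - 8)*(b + 3)*(b + 7), (b - 8)*(b - 2)*(b + 4)) = b - 8
(2) = gcd((h - 6*r)*(h - r)*(h + 5*r), (h - r)*(h + 5*r)*(h + 7*r)) = -h^2 - 4*h*r + 5*r^2
(3) = gcd((t - 6)*(t + 4)*(t + 7), (t - 6)*(t - 5)*(t + 7)) = t^2 + t - 42
(4) = gcd((p - 6)*(p - 5)*(p + 2), (p - 8)*(p + 1)) = 1
(5) = gcd((u - 2)*(u + 2), (u - 2)^2) = u - 2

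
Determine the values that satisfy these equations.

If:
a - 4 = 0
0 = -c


Then:
a = 4
c = 0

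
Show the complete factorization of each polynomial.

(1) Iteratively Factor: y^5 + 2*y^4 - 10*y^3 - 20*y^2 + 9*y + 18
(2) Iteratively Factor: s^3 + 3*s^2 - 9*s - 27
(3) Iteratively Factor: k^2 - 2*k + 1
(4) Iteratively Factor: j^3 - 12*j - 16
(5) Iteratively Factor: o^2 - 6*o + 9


(1) = (y - 1)*(y^4 + 3*y^3 - 7*y^2 - 27*y - 18) = (y - 1)*(y + 2)*(y^3 + y^2 - 9*y - 9) = (y - 3)*(y - 1)*(y + 2)*(y^2 + 4*y + 3) = (y - 3)*(y - 1)*(y + 1)*(y + 2)*(y + 3)
(2) = (s + 3)*(s^2 - 9) = (s + 3)^2*(s - 3)
(3) = (k - 1)*(k - 1)
(4) = (j + 2)*(j^2 - 2*j - 8) = (j - 4)*(j + 2)*(j + 2)
(5) = (o - 3)*(o - 3)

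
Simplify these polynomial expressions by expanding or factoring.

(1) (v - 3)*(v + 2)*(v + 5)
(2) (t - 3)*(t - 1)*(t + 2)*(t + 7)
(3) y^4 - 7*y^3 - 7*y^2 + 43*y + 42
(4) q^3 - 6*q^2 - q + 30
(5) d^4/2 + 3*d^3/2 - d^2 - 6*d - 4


(1) = v^3 + 4*v^2 - 11*v - 30
(2) = t^4 + 5*t^3 - 19*t^2 - 29*t + 42
(3) = (y - 7)*(y - 3)*(y + 1)*(y + 2)
(4) = (q - 5)*(q - 3)*(q + 2)
(5) = (d/2 + 1)*(d - 2)*(d + 1)*(d + 2)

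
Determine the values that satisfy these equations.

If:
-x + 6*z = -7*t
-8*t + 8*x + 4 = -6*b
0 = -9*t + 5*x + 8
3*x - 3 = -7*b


Then:
b = 6/31
t = 37/31
x = 17/31
z = -121/93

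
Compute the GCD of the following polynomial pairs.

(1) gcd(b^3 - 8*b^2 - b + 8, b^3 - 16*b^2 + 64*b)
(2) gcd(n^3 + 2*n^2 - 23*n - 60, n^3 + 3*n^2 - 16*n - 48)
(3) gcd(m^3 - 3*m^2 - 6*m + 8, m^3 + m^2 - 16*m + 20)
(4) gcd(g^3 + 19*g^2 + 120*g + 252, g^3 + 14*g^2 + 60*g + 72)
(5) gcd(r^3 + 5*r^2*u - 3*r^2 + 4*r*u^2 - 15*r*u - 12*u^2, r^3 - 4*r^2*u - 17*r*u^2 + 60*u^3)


(1) = gcd((b - 8)*(b - 1)*(b + 1), b*(b - 8)^2) = b - 8
(2) = gcd((n - 5)*(n + 3)*(n + 4), (n - 4)*(n + 3)*(n + 4)) = n^2 + 7*n + 12
(3) = 1
(4) = gcd((g + 6)^2*(g + 7), (g + 2)*(g + 6)^2) = g^2 + 12*g + 36
(5) = r + 4*u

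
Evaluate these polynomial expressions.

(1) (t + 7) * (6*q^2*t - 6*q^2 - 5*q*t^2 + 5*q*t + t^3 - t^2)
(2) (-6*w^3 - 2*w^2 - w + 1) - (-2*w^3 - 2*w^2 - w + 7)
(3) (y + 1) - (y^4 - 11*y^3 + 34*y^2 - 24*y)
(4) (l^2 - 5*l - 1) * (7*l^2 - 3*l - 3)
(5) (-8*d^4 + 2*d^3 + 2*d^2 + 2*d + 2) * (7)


(1) = 6*q^2*t^2 + 36*q^2*t - 42*q^2 - 5*q*t^3 - 30*q*t^2 + 35*q*t + t^4 + 6*t^3 - 7*t^2
(2) = -4*w^3 - 6
(3) = -y^4 + 11*y^3 - 34*y^2 + 25*y + 1
(4) = 7*l^4 - 38*l^3 + 5*l^2 + 18*l + 3
(5) = -56*d^4 + 14*d^3 + 14*d^2 + 14*d + 14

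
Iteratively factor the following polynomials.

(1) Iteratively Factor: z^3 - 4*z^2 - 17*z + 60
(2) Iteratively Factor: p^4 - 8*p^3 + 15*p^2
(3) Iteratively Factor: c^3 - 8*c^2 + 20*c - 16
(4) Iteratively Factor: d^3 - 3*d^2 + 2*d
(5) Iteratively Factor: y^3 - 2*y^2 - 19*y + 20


(1) = (z - 5)*(z^2 + z - 12) = (z - 5)*(z + 4)*(z - 3)
(2) = (p - 5)*(p^3 - 3*p^2) = p*(p - 5)*(p^2 - 3*p) = p^2*(p - 5)*(p - 3)
(3) = (c - 4)*(c^2 - 4*c + 4) = (c - 4)*(c - 2)*(c - 2)
(4) = (d - 1)*(d^2 - 2*d) = (d - 2)*(d - 1)*(d)
(5) = (y + 4)*(y^2 - 6*y + 5) = (y - 5)*(y + 4)*(y - 1)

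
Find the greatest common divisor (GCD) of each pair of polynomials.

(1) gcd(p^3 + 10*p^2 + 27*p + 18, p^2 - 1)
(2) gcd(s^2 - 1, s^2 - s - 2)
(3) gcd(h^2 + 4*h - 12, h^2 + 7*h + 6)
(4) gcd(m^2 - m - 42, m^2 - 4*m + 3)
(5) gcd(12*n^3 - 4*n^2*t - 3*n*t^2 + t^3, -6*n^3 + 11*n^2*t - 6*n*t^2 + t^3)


(1) = p + 1
(2) = s + 1
(3) = gcd((h - 2)*(h + 6), (h + 1)*(h + 6)) = h + 6
(4) = gcd((m - 7)*(m + 6), (m - 3)*(m - 1)) = 1
(5) = gcd((-3*n + t)*(-2*n + t)*(2*n + t), (-3*n + t)*(-2*n + t)*(-n + t)) = 6*n^2 - 5*n*t + t^2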